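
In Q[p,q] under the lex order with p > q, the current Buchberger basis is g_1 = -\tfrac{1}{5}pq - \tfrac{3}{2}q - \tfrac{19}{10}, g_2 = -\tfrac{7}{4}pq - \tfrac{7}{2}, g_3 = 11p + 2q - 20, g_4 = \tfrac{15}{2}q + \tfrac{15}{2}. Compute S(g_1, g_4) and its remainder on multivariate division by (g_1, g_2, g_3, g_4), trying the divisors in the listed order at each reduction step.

S(g_1, g_4) = -p + \tfrac{15}{2}q + \tfrac{19}{2}; remainder on division = 0.

lcm(LM(g_1), LM(g_4)) = pq.
S = (lcm/LT(g_1))·g_1 − (lcm/LT(g_4))·g_4 = -p + \tfrac{15}{2}q + \tfrac{19}{2}.
Reduce S modulo (g_1, g_2, g_3, g_4) in that order:
  leading term p: subtract (-\tfrac{1}{11})·g_3 from -p + \tfrac{15}{2}q + \tfrac{19}{2} → \tfrac{169}{22}q + \tfrac{169}{22}
  leading term q: subtract (\tfrac{169}{165})·g_4 from \tfrac{169}{22}q + \tfrac{169}{22} → 0
The remainder is 0, so this S-polynomial contributes no new basis element.
An S-polynomial is built so that the two leading terms cancel; whether anything survives reduction is exactly the Gröbner-basis criterion.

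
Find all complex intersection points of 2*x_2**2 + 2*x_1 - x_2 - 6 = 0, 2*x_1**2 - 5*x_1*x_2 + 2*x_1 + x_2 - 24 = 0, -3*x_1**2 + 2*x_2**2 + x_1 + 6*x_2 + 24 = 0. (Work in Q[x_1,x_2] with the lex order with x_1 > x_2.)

Compute a lex Gröbner basis by Buchberger's algorithm.
f_1 = 2*x_1 + 2*x_2**2 - x_2 - 6, LT = x_1.
f_2 = 2*x_1**2 - 5*x_1*x_2 + 2*x_1 + x_2 - 24, LT = x_1**2.
f_3 = -3*x_1**2 + x_1 + 2*x_2**2 + 6*x_2 + 24, LT = x_1**2.

S(f_1,f_2): lcm = x_1**2. S = x_1*x_2**2 + 2*x_1*x_2 - 4*x_1 - 1/2*x_2 + 12.
  reduce S modulo (f_1, f_2, f_3):
  remainder -x_2**4 - 3/2*x_2**3 + 8*x_2**2 + 7/2*x_2 ≠ 0; add h_4 = -x_2**4 - 3/2*x_2**3 + 8*x_2**2 + 7/2*x_2 to the basis.

S(f_1,f_3): lcm = x_1**2. S = x_1*x_2**2 - 1/2*x_1*x_2 - 8/3*x_1 + 2/3*x_2**2 + 2*x_2 + 8.
  reduce S modulo (f_1, f_2, f_3, h_4):
  remainder 5/2*x_2**3 - 23/12*x_2**2 - 13/3*x_2 ≠ 0; add h_5 = 5/2*x_2**3 - 23/12*x_2**2 - 13/3*x_2 to the basis.

S(h_4,h_5): lcm = x_2**4. S = 34/15*x_2**3 - 94/15*x_2**2 - 7/2*x_2.
  reduce S modulo (f_1, f_2, f_3, h_4, h_5):
  remainder -1019/225*x_2**2 + 193/450*x_2 ≠ 0; add h_6 = -1019/225*x_2**2 + 193/450*x_2 to the basis.

S(h_4,h_6): lcm = x_2**4. S = 1625/1019*x_2**3 - 8*x_2**2 - 7/2*x_2.
  reduce S modulo (f_1, f_2, f_3, h_4, h_5, h_6):
  remainder -5722101/4153444*x_2 ≠ 0; add h_7 = -5722101/4153444*x_2 to the basis.

The other S-polynomials (S(f_2,f_3), S(f_1,h_4), S(f_2,h_4), S(f_3,h_4), S(f_1,h_5), S(f_2,h_5), S(f_3,h_5), S(f_1,h_6), S(f_2,h_6), S(f_3,h_6), S(h_5,h_6), S(f_1,h_7), S(f_2,h_7), S(f_3,h_7), S(h_4,h_7), S(h_5,h_7), S(h_6,h_7)) all reduce to 0 modulo the current basis, so we have a Gröbner basis.
Inter-reduce: drop elements whose leading term is divisible by another's, tail-reduce, and make monic.
Reduced Gröbner basis: {x_1 - 3, x_2}.

From the last basis element, x_2 = 0, so x_2 takes values in {0}. Each choice, substituted upward through the basis, yields the corresponding point(s) of the solution set.
  x_2 = 0: the earlier basis element becomes x_1 - 3 = 0, giving x_1 = 3 — point (3, 0).

{(3, 0)}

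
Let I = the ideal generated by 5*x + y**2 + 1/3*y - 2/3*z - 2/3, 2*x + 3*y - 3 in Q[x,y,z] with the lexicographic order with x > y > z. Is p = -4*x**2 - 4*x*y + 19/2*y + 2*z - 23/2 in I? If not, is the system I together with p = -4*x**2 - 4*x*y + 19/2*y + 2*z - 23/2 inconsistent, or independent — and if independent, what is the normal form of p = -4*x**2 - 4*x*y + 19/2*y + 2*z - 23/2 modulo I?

-4*x**2 - 4*x*y + 19/2*y + 2*z - 23/2 lies in I (it reduces to 0).

First compute the reduced Gröbner basis of I by Buchberger's algorithm.
f_1 = 5*x + y**2 + 1/3*y - 2/3*z - 2/3, LT = x.
f_2 = 2*x + 3*y - 3, LT = x.

S(f_1,f_2): lcm = x. S = 1/5*y**2 - 43/30*y - 2/15*z + 41/30.
  leading term y**2: no divisor's leading term divides it; move 1/5*y**2 to the remainder.
  leading term y: no divisor's leading term divides it; move -43/30*y to the remainder.
  leading term z: no divisor's leading term divides it; move -2/15*z to the remainder.
  leading term 1: no divisor's leading term divides it; move 41/30 to the remainder.
  remainder 1/5*y**2 - 43/30*y - 2/15*z + 41/30 ≠ 0; add h_3 = 1/5*y**2 - 43/30*y - 2/15*z + 41/30 to the basis.

The other S-polynomials (S(f_1,h_3), S(f_2,h_3)) all reduce to 0 modulo the current basis, so we have a Gröbner basis.
Inter-reduce: drop elements whose leading term is divisible by another's, tail-reduce, and make monic.
Reduced Gröbner basis: {x + 3/2*y - 3/2, y**2 - 43/6*y - 2/3*z + 41/6}.
Label its elements g_1 = x + 3/2*y - 3/2, g_2 = y**2 - 43/6*y - 2/3*z + 41/6.

Reduce p = -4*x**2 - 4*x*y + 19/2*y + 2*z - 23/2 modulo G:
  leading term x**2: subtract (-4*x)·g_1 from -4*x**2 - 4*x*y + 19/2*y + 2*z - 23/2 → 2*x*y - 6*x + 19/2*y + 2*z - 23/2
  leading term x*y: subtract (2*y)·g_1 from 2*x*y - 6*x + 19/2*y + 2*z - 23/2 → -6*x - 3*y**2 + 25/2*y + 2*z - 23/2
  leading term x: subtract (-6)·g_1 from -6*x - 3*y**2 + 25/2*y + 2*z - 23/2 → -3*y**2 + 43/2*y + 2*z - 41/2
  leading term y**2: subtract (-3)·g_2 from -3*y**2 + 43/2*y + 2*z - 41/2 → 0
  normal form = 0.
Since the normal form is 0, p ∈ I.

The remainder on division by a Gröbner basis is unique — it is the normal form.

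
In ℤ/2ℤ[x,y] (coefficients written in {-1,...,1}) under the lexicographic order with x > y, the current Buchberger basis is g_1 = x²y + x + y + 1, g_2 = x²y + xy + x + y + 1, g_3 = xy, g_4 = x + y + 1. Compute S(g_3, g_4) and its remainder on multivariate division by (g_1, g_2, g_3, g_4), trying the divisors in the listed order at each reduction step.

lcm(LM(g_3), LM(g_4)) = xy.
S = (lcm/LT(g_3))·g_3 − (lcm/LT(g_4))·g_4 = y² + y.
Reduce S modulo (g_1, g_2, g_3, g_4) in that order:
  leading term y²: no divisor's leading term divides it; move y² to the remainder.
  leading term y: no divisor's leading term divides it; move y to the remainder.
The remainder y² + y is nonzero, so it would be added as the next basis element.

S(g_3, g_4) = y² + y; remainder on division = y² + y.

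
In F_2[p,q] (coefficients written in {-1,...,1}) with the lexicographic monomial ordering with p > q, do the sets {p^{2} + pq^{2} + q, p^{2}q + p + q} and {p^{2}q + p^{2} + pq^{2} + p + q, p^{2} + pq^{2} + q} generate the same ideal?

No, the ideals differ.

Two ideals are equal iff their reduced Gröbner bases coincide (the reduced basis is unique for a fixed ordering).
Buchberger on the first generating set:
f_1 = p^{2} + pq^{2} + q, LT = p^{2}.
f_2 = p^{2}q + p + q, LT = p^{2}q.

S(f_1,f_2): lcm = p^{2}q. S = pq^{3} + p + q^{2} + q.
  leading term pq^{3}: no divisor's leading term divides it; move pq^{3} to the remainder.
  leading term p: no divisor's leading term divides it; move p to the remainder.
  leading term q^{2}: no divisor's leading term divides it; move q^{2} to the remainder.
  leading term q: no divisor's leading term divides it; move q to the remainder.
  remainder pq^{3} + p + q^{2} + q ≠ 0; add g_3 = pq^{3} + p + q^{2} + q to the basis.

S(f_1,g_3): lcm = p^{2}q^{3}. S = p^{2} + pq^{5} + pq^{2} + pq + q^{4}.
  leading term p^{2}: subtract (1)·f_1 from p^{2} + pq^{5} + pq^{2} + pq + q^{4} → pq^{5} + pq + q^{4} + q
  leading term pq^{5}: subtract (q^{2})·g_3 from pq^{5} + pq + q^{4} + q → pq^{2} + pq + q^{3} + q
  leading term pq^{2}: no divisor's leading term divides it; move pq^{2} to the remainder.
  leading term pq: no divisor's leading term divides it; move pq to the remainder.
  leading term q^{3}: no divisor's leading term divides it; move q^{3} to the remainder.
  leading term q: no divisor's leading term divides it; move q to the remainder.
  remainder pq^{2} + pq + q^{3} + q ≠ 0; add g_4 = pq^{2} + pq + q^{3} + q to the basis.

S(g_3,g_4): lcm = pq^{3}. S = pq^{2} + p + q^{4} + q.
  leading term pq^{2}: subtract (1)·g_4 from pq^{2} + p + q^{4} + q → pq + p + q^{4} + q^{3}
  leading term pq: no divisor's leading term divides it; move pq to the remainder.
  leading term p: no divisor's leading term divides it; move p to the remainder.
  leading term q^{4}: no divisor's leading term divides it; move q^{4} to the remainder.
  leading term q^{3}: no divisor's leading term divides it; move q^{3} to the remainder.
  remainder pq + p + q^{4} + q^{3} ≠ 0; add g_5 = pq + p + q^{4} + q^{3} to the basis.

S(g_3,g_5): lcm = pq^{3}. S = pq^{2} + p + q^{6} + q^{5} + q^{2} + q.
  leading term pq^{2}: subtract (1)·g_4 from pq^{2} + p + q^{6} + q^{5} + q^{2} + q → pq + p + q^{6} + q^{5} + q^{3} + q^{2}
  leading term pq: subtract (1)·g_5 from pq + p + q^{6} + q^{5} + q^{3} + q^{2} → q^{6} + q^{5} + q^{4} + q^{2}
  leading term q^{6}: no divisor's leading term divides it; move q^{6} to the remainder.
  leading term q^{5}: no divisor's leading term divides it; move q^{5} to the remainder.
  leading term q^{4}: no divisor's leading term divides it; move q^{4} to the remainder.
  leading term q^{2}: no divisor's leading term divides it; move q^{2} to the remainder.
  remainder q^{6} + q^{5} + q^{4} + q^{2} ≠ 0; add g_6 = q^{6} + q^{5} + q^{4} + q^{2} to the basis.

S(g_4,g_5): lcm = pq^{2}. S = q^{5} + q^{4} + q^{3} + q.
  leading term q^{5}: no divisor's leading term divides it; move q^{5} to the remainder.
  leading term q^{4}: no divisor's leading term divides it; move q^{4} to the remainder.
  leading term q^{3}: no divisor's leading term divides it; move q^{3} to the remainder.
  leading term q: no divisor's leading term divides it; move q to the remainder.
  remainder q^{5} + q^{4} + q^{3} + q ≠ 0; add g_7 = q^{5} + q^{4} + q^{3} + q to the basis.

The other S-polynomials (S(f_2,g_3), S(f_1,g_4), S(f_2,g_4), S(f_1,g_5), S(f_2,g_5), S(f_1,g_6), S(f_2,g_6), S(g_3,g_6), S(g_4,g_6), S(g_5,g_6), S(f_1,g_7), S(f_2,g_7), S(g_3,g_7), S(g_4,g_7), S(g_5,g_7), S(g_6,g_7)) all reduce to 0 modulo the current basis, so we have a Gröbner basis.
Inter-reduce: drop elements whose leading term is divisible by another's, tail-reduce, and make monic.
Reduced Gröbner basis: {p^{2} + p + q^{4}, pq + p + q^{4} + q^{3}, q^{5} + q^{4} + q^{3} + q}.

Buchberger on the second generating set:
h_1 = p^{2}q + p^{2} + pq^{2} + p + q, LT = p^{2}q.
h_2 = p^{2} + pq^{2} + q, LT = p^{2}.

S(h_1,h_2): lcm = p^{2}q. S = p^{2} + pq^{3} + pq^{2} + p + q^{2} + q.
  leading term p^{2}: subtract (1)·h_2 from p^{2} + pq^{3} + pq^{2} + p + q^{2} + q → pq^{3} + p + q^{2}
  leading term pq^{3}: no divisor's leading term divides it; move pq^{3} to the remainder.
  leading term p: no divisor's leading term divides it; move p to the remainder.
  leading term q^{2}: no divisor's leading term divides it; move q^{2} to the remainder.
  remainder pq^{3} + p + q^{2} ≠ 0; add k_3 = pq^{3} + p + q^{2} to the basis.

S(h_1,k_3): lcm = p^{2}q^{3}. S = p^{2}q^{2} + p^{2} + pq^{4} + q^{3}.
  leading term p^{2}q^{2}: subtract (q)·h_1 from p^{2}q^{2} + p^{2} + pq^{4} + q^{3} → p^{2}q + p^{2} + pq^{4} + pq^{3} + pq + q^{3} + q^{2}
  leading term p^{2}q: subtract (1)·h_1 from p^{2}q + p^{2} + pq^{4} + pq^{3} + pq + q^{3} + q^{2} → pq^{4} + pq^{3} + pq^{2} + pq + p + q^{3} + q^{2} + q
  leading term pq^{4}: subtract (q)·k_3 from pq^{4} + pq^{3} + pq^{2} + pq + p + q^{3} + q^{2} + q → pq^{3} + pq^{2} + p + q^{2} + q
  leading term pq^{3}: subtract (1)·k_3 from pq^{3} + pq^{2} + p + q^{2} + q → pq^{2} + q
  leading term pq^{2}: no divisor's leading term divides it; move pq^{2} to the remainder.
  leading term q: no divisor's leading term divides it; move q to the remainder.
  remainder pq^{2} + q ≠ 0; add k_4 = pq^{2} + q to the basis.

S(k_3,k_4): lcm = pq^{3}. S = p.
  leading term p: no divisor's leading term divides it; move p to the remainder.
  remainder p ≠ 0; add k_5 = p to the basis.

S(k_3,k_5): lcm = pq^{3}. S = p + q^{2}.
  leading term p: subtract (1)·k_5 from p + q^{2} → q^{2}
  leading term q^{2}: no divisor's leading term divides it; move q^{2} to the remainder.
  remainder q^{2} ≠ 0; add k_6 = q^{2} to the basis.

S(k_4,k_5): lcm = pq^{2}. S = q.
  leading term q: no divisor's leading term divides it; move q to the remainder.
  remainder q ≠ 0; add k_7 = q to the basis.

The other S-polynomials (S(h_2,k_3), S(h_1,k_4), S(h_2,k_4), S(h_1,k_5), S(h_2,k_5), S(h_1,k_6), S(h_2,k_6), S(k_3,k_6), S(k_4,k_6), S(k_5,k_6), S(h_1,k_7), S(h_2,k_7), S(k_3,k_7), S(k_4,k_7), S(k_5,k_7), S(k_6,k_7)) all reduce to 0 modulo the current basis, so we have a Gröbner basis.
Inter-reduce: drop elements whose leading term is divisible by another's, tail-reduce, and make monic.
Reduced Gröbner basis: {p, q}.

The bases are distinct; the ideals are different.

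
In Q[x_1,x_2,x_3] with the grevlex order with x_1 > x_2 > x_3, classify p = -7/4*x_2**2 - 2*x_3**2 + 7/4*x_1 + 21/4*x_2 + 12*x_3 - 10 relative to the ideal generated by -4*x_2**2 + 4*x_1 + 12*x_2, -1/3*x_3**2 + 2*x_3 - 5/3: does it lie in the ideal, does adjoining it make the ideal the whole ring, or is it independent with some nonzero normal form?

-7/4*x_2**2 - 2*x_3**2 + 7/4*x_1 + 21/4*x_2 + 12*x_3 - 10 lies in I (it reduces to 0).

First compute the reduced Gröbner basis of I by Buchberger's algorithm.
f_1 = -4*x_2**2 + 4*x_1 + 12*x_2, LT = x_2**2.
f_2 = -1/3*x_3**2 + 2*x_3 - 5/3, LT = x_3**2.

The S-polynomials (S(f_1,f_2)) all reduce to 0 modulo the current basis, so we have a Gröbner basis.
Inter-reduce: drop elements whose leading term is divisible by another's, tail-reduce, and make monic.
Reduced Gröbner basis: {x_2**2 - x_1 - 3*x_2, x_3**2 - 6*x_3 + 5}.
Label its elements g_1 = x_2**2 - x_1 - 3*x_2, g_2 = x_3**2 - 6*x_3 + 5.

Reduce p = -7/4*x_2**2 - 2*x_3**2 + 7/4*x_1 + 21/4*x_2 + 12*x_3 - 10 modulo G:
  leading term x_2**2: subtract (-7/4)·g_1 from -7/4*x_2**2 - 2*x_3**2 + 7/4*x_1 + 21/4*x_2 + 12*x_3 - 10 → -2*x_3**2 + 12*x_3 - 10
  leading term x_3**2: subtract (-2)·g_2 from -2*x_3**2 + 12*x_3 - 10 → 0
  normal form = 0.
Since the normal form is 0, p ∈ I.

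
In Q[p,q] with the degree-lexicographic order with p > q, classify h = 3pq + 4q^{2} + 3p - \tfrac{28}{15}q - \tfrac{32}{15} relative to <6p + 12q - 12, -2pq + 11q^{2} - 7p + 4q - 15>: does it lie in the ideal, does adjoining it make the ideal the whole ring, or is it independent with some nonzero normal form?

3pq + 4q^{2} + 3p - \tfrac{28}{15}q - \tfrac{32}{15} lies in I (it reduces to 0).

First compute the reduced Gröbner basis of I by Buchberger's algorithm.
f_1 = 6p + 12q - 12, LT = p.
f_2 = -2pq + 11q^{2} - 7p + 4q - 15, LT = pq.

S(f_1,f_2): lcm = pq. S = \tfrac{15}{2}q^{2} - \tfrac{7}{2}p - \tfrac{15}{2}.
  reduce S modulo (f_1, f_2):
  remainder \tfrac{15}{2}q^{2} + 7q - \tfrac{29}{2} ≠ 0; add k_3 = \tfrac{15}{2}q^{2} + 7q - \tfrac{29}{2} to the basis.

The other S-polynomials (S(f_1,k_3), S(f_2,k_3)) all reduce to 0 modulo the current basis, so we have a Gröbner basis.
Inter-reduce: drop elements whose leading term is divisible by another's, tail-reduce, and make monic.
Reduced Gröbner basis: {q^{2} + \tfrac{14}{15}q - \tfrac{29}{15}, p + 2q - 2}.
Label its elements g_1 = q^{2} + \tfrac{14}{15}q - \tfrac{29}{15}, g_2 = p + 2q - 2.

Reduce h = 3pq + 4q^{2} + 3p - \tfrac{28}{15}q - \tfrac{32}{15} modulo G:
  leading term pq: subtract (3q)·g_2 from 3pq + 4q^{2} + 3p - \tfrac{28}{15}q - \tfrac{32}{15} → -2q^{2} + 3p + \tfrac{62}{15}q - \tfrac{32}{15}
  leading term q^{2}: subtract (-2)·g_1 from -2q^{2} + 3p + \tfrac{62}{15}q - \tfrac{32}{15} → 3p + 6q - 6
  leading term p: subtract (3)·g_2 from 3p + 6q - 6 → 0
  normal form = 0.
Since the normal form is 0, h ∈ I.

The remainder on division by a Gröbner basis is unique — it is the normal form.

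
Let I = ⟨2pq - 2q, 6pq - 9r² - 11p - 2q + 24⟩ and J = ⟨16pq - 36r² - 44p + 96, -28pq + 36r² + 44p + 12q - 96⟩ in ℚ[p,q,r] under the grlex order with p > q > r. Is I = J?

Yes, the ideals are equal.

Equality of ideals is decidable: compute both reduced Gröbner bases (unique for the ordering) and check whether they agree.
Buchberger on the first generating set:
f_1 = 2pq - 2q, LT = pq.
f_2 = 6pq - 9r² - 11p - 2q + 24, LT = pq.

S(f_1,f_2): lcm = pq. S = 3/2r² + 11/6p - ⅔q - 4.
  leading term r²: no divisor's leading term divides it; move 3/2r² to the remainder.
  leading term p: no divisor's leading term divides it; move 11/6p to the remainder.
  leading term q: no divisor's leading term divides it; move -⅔q to the remainder.
  leading term 1: no divisor's leading term divides it; move -4 to the remainder.
  remainder 3/2r² + 11/6p - ⅔q - 4 ≠ 0; add g_3 = 3/2r² + 11/6p - ⅔q - 4 to the basis.

The other S-polynomials (S(f_1,g_3), S(f_2,g_3)) all reduce to 0 modulo the current basis, so we have a Gröbner basis.
Inter-reduce: drop elements whose leading term is divisible by another's, tail-reduce, and make monic.
Reduced Gröbner basis: {pq - q, r² + 11/9p - 4/9q - 8/3}.

Buchberger on the second generating set:
h_1 = 16pq - 36r² - 44p + 96, LT = pq.
h_2 = -28pq + 36r² + 44p + 12q - 96, LT = pq.

S(h_1,h_2): lcm = pq. S = -27/28r² - 33/28p + 3/7q + 18/7.
  leading term r²: no divisor's leading term divides it; move -27/28r² to the remainder.
  leading term p: no divisor's leading term divides it; move -33/28p to the remainder.
  leading term q: no divisor's leading term divides it; move 3/7q to the remainder.
  leading term 1: no divisor's leading term divides it; move 18/7 to the remainder.
  remainder -27/28r² - 33/28p + 3/7q + 18/7 ≠ 0; add k_3 = -27/28r² - 33/28p + 3/7q + 18/7 to the basis.

The other S-polynomials (S(h_1,k_3), S(h_2,k_3)) all reduce to 0 modulo the current basis, so we have a Gröbner basis.
Inter-reduce: drop elements whose leading term is divisible by another's, tail-reduce, and make monic.
Reduced Gröbner basis: {pq - q, r² + 11/9p - 4/9q - 8/3}.

Same reduced basis, so the two generating sets span the same ideal.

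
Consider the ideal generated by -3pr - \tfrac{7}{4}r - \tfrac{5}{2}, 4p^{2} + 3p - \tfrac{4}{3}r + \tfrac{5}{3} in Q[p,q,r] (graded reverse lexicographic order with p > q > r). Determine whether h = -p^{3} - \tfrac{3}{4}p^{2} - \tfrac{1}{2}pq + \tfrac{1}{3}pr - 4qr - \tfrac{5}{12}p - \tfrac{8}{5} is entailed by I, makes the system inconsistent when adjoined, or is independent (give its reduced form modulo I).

First compute the reduced Gröbner basis of I by Buchberger's algorithm.
f_1 = -3pr - \tfrac{7}{4}r - \tfrac{5}{2}, LT = pr.
f_2 = 4p^{2} + 3p - \tfrac{4}{3}r + \tfrac{5}{3}, LT = p^{2}.

S(f_1,f_2): lcm = p^{2}r. S = -\tfrac{1}{6}pr + \tfrac{1}{3}r^{2} + \tfrac{5}{6}p - \tfrac{5}{12}r.
  reduce S modulo (f_1, f_2):
  remainder \tfrac{1}{3}r^{2} + \tfrac{5}{6}p - \tfrac{23}{72}r + \tfrac{5}{36} ≠ 0; add k_3 = \tfrac{1}{3}r^{2} + \tfrac{5}{6}p - \tfrac{23}{72}r + \tfrac{5}{36} to the basis.

The other S-polynomials (S(f_1,k_3), S(f_2,k_3)) all reduce to 0 modulo the current basis, so we have a Gröbner basis.
Inter-reduce: drop elements whose leading term is divisible by another's, tail-reduce, and make monic.
Reduced Gröbner basis: {p^{2} + \tfrac{3}{4}p - \tfrac{1}{3}r + \tfrac{5}{12}, pr + \tfrac{7}{12}r + \tfrac{5}{6}, r^{2} + \tfrac{5}{2}p - \tfrac{23}{24}r + \tfrac{5}{12}}.
Label its elements g_1 = p^{2} + \tfrac{3}{4}p - \tfrac{1}{3}r + \tfrac{5}{12}, g_2 = pr + \tfrac{7}{12}r + \tfrac{5}{6}, g_3 = r^{2} + \tfrac{5}{2}p - \tfrac{23}{24}r + \tfrac{5}{12}.

Reduce h = -p^{3} - \tfrac{3}{4}p^{2} - \tfrac{1}{2}pq + \tfrac{1}{3}pr - 4qr - \tfrac{5}{12}p - \tfrac{8}{5} modulo G:
  leading term p^{3}: subtract (-p)·g_1 from -p^{3} - \tfrac{3}{4}p^{2} - \tfrac{1}{2}pq + \tfrac{1}{3}pr - 4qr - \tfrac{5}{12}p - \tfrac{8}{5} → -\tfrac{1}{2}pq - 4qr - \tfrac{8}{5}
  leading term pq: no divisor's leading term divides it; move -\tfrac{1}{2}pq to the remainder.
  leading term qr: no divisor's leading term divides it; move -4qr to the remainder.
  leading term 1: no divisor's leading term divides it; move -\tfrac{8}{5} to the remainder.
  normal form = -\tfrac{1}{2}pq - 4qr - \tfrac{8}{5}.
The normal form is nonzero, so h ∉ I. Since h minus its normal form lies in I, I + (h) = I + (n) where n = -\tfrac{1}{2}pq - 4qr - \tfrac{8}{5}; decide whether this ideal is the whole ring.
Run Buchberger on G together with n (pairs among the g_i already reduce to 0 since G is a Gröbner basis):
g_1 = p^{2} + \tfrac{3}{4}p - \tfrac{1}{3}r + \tfrac{5}{12}, LT = p^{2}.
g_2 = pr + \tfrac{7}{12}r + \tfrac{5}{6}, LT = pr.
g_3 = r^{2} + \tfrac{5}{2}p - \tfrac{23}{24}r + \tfrac{5}{12}, LT = r^{2}.
n = -\tfrac{1}{2}pq - 4qr - \tfrac{8}{5}, LT = pq.

S(g_1,n): lcm = p^{2}q. S = -8pqr + \tfrac{3}{4}pq - \tfrac{1}{3}qr - \tfrac{16}{5}p + \tfrac{5}{12}q.
  reduce S modulo (g_1, g_2, g_3, n):
  remainder -\tfrac{5}{3}qr - \tfrac{16}{5}p + \tfrac{85}{12}q - \tfrac{12}{5} ≠ 0; add m_5 = -\tfrac{5}{3}qr - \tfrac{16}{5}p + \tfrac{85}{12}q - \tfrac{12}{5} to the basis.

S(g_2,n): lcm = pqr. S = -8qr^{2} + \tfrac{7}{12}qr + \tfrac{5}{6}q - \tfrac{16}{5}r.
  reduce S modulo (g_1, g_2, g_3, n, m_5):
  remainder \tfrac{1604}{5}p - \tfrac{11295}{16}q - \tfrac{16}{5}r + \tfrac{883}{5} ≠ 0; add m_6 = \tfrac{1604}{5}p - \tfrac{11295}{16}q - \tfrac{16}{5}r + \tfrac{883}{5} to the basis.

S(n,m_6): lcm = pq. S = \tfrac{56475}{25664}q^{2} + \tfrac{3212}{401}qr - \tfrac{883}{1604}q + \tfrac{16}{5}.
  reduce S modulo (g_1, g_2, g_3, n, m_5, m_6):
  remainder \tfrac{56475}{25664}q^{2} - \tfrac{225603}{643204}q - \tfrac{616704}{4020025}r + \tfrac{21200}{160801} ≠ 0; add m_7 = \tfrac{56475}{25664}q^{2} - \tfrac{225603}{643204}q - \tfrac{616704}{4020025}r + \tfrac{21200}{160801} to the basis.

The other S-polynomials (S(g_1,g_2), S(g_1,g_3), S(g_2,g_3), S(g_3,n), S(g_1,m_5), S(g_2,m_5), S(g_3,m_5), S(n,m_5), S(g_1,m_6), S(g_2,m_6), S(g_3,m_6), S(m_5,m_6), S(g_1,m_7), S(g_2,m_7), S(g_3,m_7), S(n,m_7), S(m_5,m_7), S(m_6,m_7)) all reduce to 0 modulo the current basis, so we have a Gröbner basis.
Inter-reduce: drop elements whose leading term is divisible by another's, tail-reduce, and make monic.
Reduced Gröbner basis: {q^{2} - \tfrac{401072}{2516275}q - \tfrac{13156352}{188720625}r + \tfrac{54272}{905859}, qr - \tfrac{10}{401}q + \tfrac{192}{10025}r + \tfrac{768}{2005}, r^{2} + \tfrac{282375}{51328}q - \tfrac{8983}{9624}r - \tfrac{9235}{9624}, p - \tfrac{56475}{25664}q - \tfrac{4}{401}r + \tfrac{883}{1604}}.
The reduced Gröbner basis of I + (h) is {q^{2} - \tfrac{401072}{2516275}q - \tfrac{13156352}{188720625}r + \tfrac{54272}{905859}, qr - \tfrac{10}{401}q + \tfrac{192}{10025}r + \tfrac{768}{2005}, r^{2} + \tfrac{282375}{51328}q - \tfrac{8983}{9624}r - \tfrac{9235}{9624}, p - \tfrac{56475}{25664}q - \tfrac{4}{401}r + \tfrac{883}{1604}} ≠ {1}, a proper ideal, so the enlarged system stays consistent: h is independent of I, with normal form -\tfrac{1}{2}pq - 4qr - \tfrac{8}{5}.

-p^{3} - \tfrac{3}{4}p^{2} - \tfrac{1}{2}pq + \tfrac{1}{3}pr - 4qr - \tfrac{5}{12}p - \tfrac{8}{5} is independent of I; its normal form modulo I is -\tfrac{1}{2}pq - 4qr - \tfrac{8}{5}.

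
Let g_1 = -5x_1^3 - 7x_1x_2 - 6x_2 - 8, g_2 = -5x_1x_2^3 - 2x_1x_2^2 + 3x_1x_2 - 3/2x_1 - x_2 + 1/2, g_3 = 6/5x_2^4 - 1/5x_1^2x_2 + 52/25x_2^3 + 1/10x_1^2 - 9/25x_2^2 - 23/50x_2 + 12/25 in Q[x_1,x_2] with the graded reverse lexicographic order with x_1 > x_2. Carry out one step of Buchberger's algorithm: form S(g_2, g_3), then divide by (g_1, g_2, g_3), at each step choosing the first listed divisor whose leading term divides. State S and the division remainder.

S(g_2, g_3) = 1/6x_1^3x_2 - 4/3x_1x_2^3 - 1/12x_1^3 - 3/10x_1x_2^2 + 41/60x_1x_2 + 1/5x_2^2 - 2/5x_1 - 1/10x_2; remainder on division = 0.

lcm(LM(g_2), LM(g_3)) = x_1x_2^4.
S = (lcm/LT(g_2))·g_2 − (lcm/LT(g_3))·g_3 = 1/6x_1^3x_2 - 4/3x_1x_2^3 - 1/12x_1^3 - 3/10x_1x_2^2 + 41/60x_1x_2 + 1/5x_2^2 - 2/5x_1 - 1/10x_2.
Reduce S modulo (g_1, g_2, g_3) in that order:
  leading term x_1^3x_2: subtract (-1/30x_2)·g_1 from 1/6x_1^3x_2 - 4/3x_1x_2^3 - 1/12x_1^3 - 3/10x_1x_2^2 + 41/60x_1x_2 + 1/5x_2^2 - 2/5x_1 - 1/10x_2 → -4/3x_1x_2^3 - 1/12x_1^3 - 8/15x_1x_2^2 + 41/60x_1x_2 - 2/5x_1 - 11/30x_2
  leading term x_1x_2^3: subtract (4/15)·g_2 from -4/3x_1x_2^3 - 1/12x_1^3 - 8/15x_1x_2^2 + 41/60x_1x_2 - 2/5x_1 - 11/30x_2 → -1/12x_1^3 - 7/60x_1x_2 - 1/10x_2 - 2/15
  leading term x_1^3: subtract (1/60)·g_1 from -1/12x_1^3 - 7/60x_1x_2 - 1/10x_2 - 2/15 → 0
The remainder is 0, so this S-polynomial contributes no new basis element.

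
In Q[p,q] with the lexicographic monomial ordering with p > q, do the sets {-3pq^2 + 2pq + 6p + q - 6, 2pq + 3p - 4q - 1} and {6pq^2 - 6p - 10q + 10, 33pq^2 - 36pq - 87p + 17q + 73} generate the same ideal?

Since reduced Gröbner bases are canonical representatives of ideals under a given ordering, it suffices to compute and compare them.
Buchberger on the first generating set:
f_1 = -3pq^2 + 2pq + 6p + q - 6, LT = pq^2.
f_2 = 2pq + 3p - 4q - 1, LT = pq.

S(f_1,f_2): lcm = pq^2. S = -13/6pq - 2p + 2q^2 + 1/6q + 2.
  leading term pq: subtract (-13/12)·f_2 from -13/6pq - 2p + 2q^2 + 1/6q + 2 → 5/4p + 2q^2 - 25/6q + 11/12
  leading term p: no divisor's leading term divides it; move 5/4p to the remainder.
  leading term q^2: no divisor's leading term divides it; move 2q^2 to the remainder.
  leading term q: no divisor's leading term divides it; move -25/6q to the remainder.
  leading term 1: no divisor's leading term divides it; move 11/12 to the remainder.
  remainder 5/4p + 2q^2 - 25/6q + 11/12 ≠ 0; add g_3 = 5/4p + 2q^2 - 25/6q + 11/12 to the basis.

S(f_1,g_3): lcm = pq^2. S = -2/3pq - 2p - 8/5q^4 + 10/3q^3 - 11/15q^2 - 1/3q + 2.
  leading term pq: subtract (-1/3)·f_2 from -2/3pq - 2p - 8/5q^4 + 10/3q^3 - 11/15q^2 - 1/3q + 2 → -p - 8/5q^4 + 10/3q^3 - 11/15q^2 - 5/3q + 5/3
  leading term p: subtract (-4/5)·g_3 from -p - 8/5q^4 + 10/3q^3 - 11/15q^2 - 5/3q + 5/3 → -8/5q^4 + 10/3q^3 + 13/15q^2 - 5q + 12/5
  leading term q^4: no divisor's leading term divides it; move -8/5q^4 to the remainder.
  leading term q^3: no divisor's leading term divides it; move 10/3q^3 to the remainder.
  leading term q^2: no divisor's leading term divides it; move 13/15q^2 to the remainder.
  leading term q: no divisor's leading term divides it; move -5q to the remainder.
  leading term 1: no divisor's leading term divides it; move 12/5 to the remainder.
  remainder -8/5q^4 + 10/3q^3 + 13/15q^2 - 5q + 12/5 ≠ 0; add g_4 = -8/5q^4 + 10/3q^3 + 13/15q^2 - 5q + 12/5 to the basis.

S(f_2,g_3): lcm = pq. S = 3/2p - 8/5q^3 + 10/3q^2 - 41/15q - 1/2.
  leading term p: subtract (6/5)·g_3 from 3/2p - 8/5q^3 + 10/3q^2 - 41/15q - 1/2 → -8/5q^3 + 14/15q^2 + 34/15q - 8/5
  leading term q^3: no divisor's leading term divides it; move -8/5q^3 to the remainder.
  leading term q^2: no divisor's leading term divides it; move 14/15q^2 to the remainder.
  leading term q: no divisor's leading term divides it; move 34/15q to the remainder.
  leading term 1: no divisor's leading term divides it; move -8/5 to the remainder.
  remainder -8/5q^3 + 14/15q^2 + 34/15q - 8/5 ≠ 0; add g_5 = -8/5q^3 + 14/15q^2 + 34/15q - 8/5 to the basis.

The other S-polynomials (S(f_1,g_4), S(f_2,g_4), S(g_3,g_4), S(f_1,g_5), S(f_2,g_5), S(g_3,g_5), S(g_4,g_5)) all reduce to 0 modulo the current basis, so we have a Gröbner basis.
Inter-reduce: drop elements whose leading term is divisible by another's, tail-reduce, and make monic.
Reduced Gröbner basis: {p + 8/5q^2 - 10/3q + 11/15, q^3 - 7/12q^2 - 17/12q + 1}.

Buchberger on the second generating set:
h_1 = 6pq^2 - 6p - 10q + 10, LT = pq^2.
h_2 = 33pq^2 - 36pq - 87p + 17q + 73, LT = pq^2.

S(h_1,h_2): lcm = pq^2. S = 12/11pq + 18/11p - 24/11q - 6/11.
  leading term pq: no divisor's leading term divides it; move 12/11pq to the remainder.
  leading term p: no divisor's leading term divides it; move 18/11p to the remainder.
  leading term q: no divisor's leading term divides it; move -24/11q to the remainder.
  leading term 1: no divisor's leading term divides it; move -6/11 to the remainder.
  remainder 12/11pq + 18/11p - 24/11q - 6/11 ≠ 0; add k_3 = 12/11pq + 18/11p - 24/11q - 6/11 to the basis.

S(h_1,k_3): lcm = pq^2. S = -3/2pq - p + 2q^2 - 7/6q + 5/3.
  leading term pq: subtract (-11/8)·k_3 from -3/2pq - p + 2q^2 - 7/6q + 5/3 → 5/4p + 2q^2 - 25/6q + 11/12
  leading term p: no divisor's leading term divides it; move 5/4p to the remainder.
  leading term q^2: no divisor's leading term divides it; move 2q^2 to the remainder.
  leading term q: no divisor's leading term divides it; move -25/6q to the remainder.
  leading term 1: no divisor's leading term divides it; move 11/12 to the remainder.
  remainder 5/4p + 2q^2 - 25/6q + 11/12 ≠ 0; add k_4 = 5/4p + 2q^2 - 25/6q + 11/12 to the basis.

S(h_1,k_4): lcm = pq^2. S = -p - 8/5q^4 + 10/3q^3 - 11/15q^2 - 5/3q + 5/3.
  leading term p: subtract (-4/5)·k_4 from -p - 8/5q^4 + 10/3q^3 - 11/15q^2 - 5/3q + 5/3 → -8/5q^4 + 10/3q^3 + 13/15q^2 - 5q + 12/5
  leading term q^4: no divisor's leading term divides it; move -8/5q^4 to the remainder.
  leading term q^3: no divisor's leading term divides it; move 10/3q^3 to the remainder.
  leading term q^2: no divisor's leading term divides it; move 13/15q^2 to the remainder.
  leading term q: no divisor's leading term divides it; move -5q to the remainder.
  leading term 1: no divisor's leading term divides it; move 12/5 to the remainder.
  remainder -8/5q^4 + 10/3q^3 + 13/15q^2 - 5q + 12/5 ≠ 0; add k_5 = -8/5q^4 + 10/3q^3 + 13/15q^2 - 5q + 12/5 to the basis.

S(k_3,k_4): lcm = pq. S = 3/2p - 8/5q^3 + 10/3q^2 - 41/15q - 1/2.
  leading term p: subtract (6/5)·k_4 from 3/2p - 8/5q^3 + 10/3q^2 - 41/15q - 1/2 → -8/5q^3 + 14/15q^2 + 34/15q - 8/5
  leading term q^3: no divisor's leading term divides it; move -8/5q^3 to the remainder.
  leading term q^2: no divisor's leading term divides it; move 14/15q^2 to the remainder.
  leading term q: no divisor's leading term divides it; move 34/15q to the remainder.
  leading term 1: no divisor's leading term divides it; move -8/5 to the remainder.
  remainder -8/5q^3 + 14/15q^2 + 34/15q - 8/5 ≠ 0; add k_6 = -8/5q^3 + 14/15q^2 + 34/15q - 8/5 to the basis.

The other S-polynomials (S(h_2,k_3), S(h_2,k_4), S(h_1,k_5), S(h_2,k_5), S(k_3,k_5), S(k_4,k_5), S(h_1,k_6), S(h_2,k_6), S(k_3,k_6), S(k_4,k_6), S(k_5,k_6)) all reduce to 0 modulo the current basis, so we have a Gröbner basis.
Inter-reduce: drop elements whose leading term is divisible by another's, tail-reduce, and make monic.
Reduced Gröbner basis: {p + 8/5q^2 - 10/3q + 11/15, q^3 - 7/12q^2 - 17/12q + 1}.

Same reduced basis, so the two generating sets span the same ideal.

Yes, the ideals are equal.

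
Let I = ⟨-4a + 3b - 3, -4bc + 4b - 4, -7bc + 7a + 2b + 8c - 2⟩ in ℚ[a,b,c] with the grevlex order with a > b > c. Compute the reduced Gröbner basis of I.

The reduced Gröbner basis is the canonical form of the ideal for this ordering.

f_1 = -4a + 3b - 3, LT = a.
f_2 = -4bc + 4b - 4, LT = bc.
f_3 = -7bc + 7a + 2b + 8c - 2, LT = bc.

S(f_2,f_3): lcm = bc. S = a - 5/7b + 8/7c + 5/7.
  leading term a: subtract (-¼)·f_1 from a - 5/7b + 8/7c + 5/7 → 1/28b + 8/7c - 1/28
  leading term b: no divisor's leading term divides it; move 1/28b to the remainder.
  leading term c: no divisor's leading term divides it; move 8/7c to the remainder.
  leading term 1: no divisor's leading term divides it; move -1/28 to the remainder.
  remainder 1/28b + 8/7c - 1/28 ≠ 0; add g_4 = 1/28b + 8/7c - 1/28 to the basis.

S(f_2,g_4): lcm = bc. S = -32c² - b + c + 1.
  leading term c²: no divisor's leading term divides it; move -32c² to the remainder.
  leading term b: subtract (-28)·g_4 from -b + c + 1 → 33c
  leading term c: no divisor's leading term divides it; move 33c to the remainder.
  remainder -32c² + 33c ≠ 0; add g_5 = -32c² + 33c to the basis.

The other S-polynomials (S(f_1,f_2), S(f_1,f_3), S(f_1,g_4), S(f_3,g_4), S(f_1,g_5), S(f_2,g_5), S(f_3,g_5), S(g_4,g_5)) all reduce to 0 modulo the current basis, so we have a Gröbner basis.
Inter-reduce: drop elements whose leading term is divisible by another's, tail-reduce, and make monic.

G = {c² - 33/32c, a + 24c, b + 32c - 1}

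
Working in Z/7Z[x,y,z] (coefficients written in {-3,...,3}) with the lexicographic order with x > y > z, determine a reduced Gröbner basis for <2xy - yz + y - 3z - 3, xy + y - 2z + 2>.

f_1 = 2xy - yz + y - 3z - 3, LT = xy.
f_2 = xy + y - 2z + 2, LT = xy.

S(f_1,f_2): lcm = xy. S = 3yz + 3y - 3z.
  leading term yz: no divisor's leading term divides it; move 3yz to the remainder.
  leading term y: no divisor's leading term divides it; move 3y to the remainder.
  leading term z: no divisor's leading term divides it; move -3z to the remainder.
  remainder 3yz + 3y - 3z ≠ 0; add g_3 = 3yz + 3y - 3z to the basis.

S(f_1,g_3): lcm = xyz. S = -xy + xz + 3yz^2 - 3yz + 2z^2 + 2z.
  leading term xy: subtract (3)·f_1 from -xy + xz + 3yz^2 - 3yz + 2z^2 + 2z → xz + 3yz^2 - 3y + 2z^2 - 3z + 2
  leading term xz: no divisor's leading term divides it; move xz to the remainder.
  leading term yz^2: subtract (z)·g_3 from 3yz^2 - 3y + 2z^2 - 3z + 2 → -3yz - 3y - 2z^2 - 3z + 2
  leading term yz: subtract (-1)·g_3 from -3yz - 3y - 2z^2 - 3z + 2 → -2z^2 + z + 2
  leading term z^2: no divisor's leading term divides it; move -2z^2 to the remainder.
  leading term z: no divisor's leading term divides it; move z to the remainder.
  leading term 1: no divisor's leading term divides it; move 2 to the remainder.
  remainder xz - 2z^2 + z + 2 ≠ 0; add g_4 = xz - 2z^2 + z + 2 to the basis.

The other S-polynomials (S(f_2,g_3), S(f_1,g_4), S(f_2,g_4), S(g_3,g_4)) all reduce to 0 modulo the current basis, so we have a Gröbner basis.
Inter-reduce: drop elements whose leading term is divisible by another's, tail-reduce, and make monic.

G = {xy + y - 2z + 2, xz - 2z^2 + z + 2, yz + y - z}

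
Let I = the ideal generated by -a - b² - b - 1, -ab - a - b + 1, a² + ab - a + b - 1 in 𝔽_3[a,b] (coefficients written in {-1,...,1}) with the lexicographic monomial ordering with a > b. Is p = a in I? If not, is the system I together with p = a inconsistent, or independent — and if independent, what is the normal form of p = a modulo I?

a lies in I (it reduces to 0).

First compute the reduced Gröbner basis of I by Buchberger's algorithm.
f_1 = -a - b² - b - 1, LT = a.
f_2 = -ab - a - b + 1, LT = ab.
f_3 = a² + ab - a + b - 1, LT = a².

S(f_1,f_2): lcm = ab. S = -a + b³ + b² + 1.
  leading term a: subtract (1)·f_1 from -a + b³ + b² + 1 → b³ - b² + b - 1
  leading term b³: no divisor's leading term divides it; move b³ to the remainder.
  leading term b²: no divisor's leading term divides it; move -b² to the remainder.
  leading term b: no divisor's leading term divides it; move b to the remainder.
  leading term 1: no divisor's leading term divides it; move -1 to the remainder.
  remainder b³ - b² + b - 1 ≠ 0; add h_4 = b³ - b² + b - 1 to the basis.

S(f_1,f_3): lcm = a². S = ab² - a - b + 1.
  leading term ab²: subtract (-b²)·f_1 from ab² - a - b + 1 → -a - b⁴ - b³ - b² - b + 1
  leading term a: subtract (1)·f_1 from -a - b⁴ - b³ - b² - b + 1 → -b⁴ - b³ - 1
  leading term b⁴: subtract (-b)·h_4 from -b⁴ - b³ - 1 → b³ + b² - b - 1
  leading term b³: subtract (1)·h_4 from b³ + b² - b - 1 → -b² + b
  leading term b²: no divisor's leading term divides it; move -b² to the remainder.
  leading term b: no divisor's leading term divides it; move b to the remainder.
  remainder -b² + b ≠ 0; add h_5 = -b² + b to the basis.

S(f_2,f_3): lcm = a²b. S = a² - ab² - ab - a - b² + b.
  leading term a²: subtract (-a)·f_1 from a² - ab² - ab - a - b² + b → ab² + ab + a - b² + b
  leading term ab²: subtract (-b²)·f_1 from ab² + ab + a - b² + b → ab + a - b⁴ - b³ + b² + b
  leading term ab: subtract (-b)·f_1 from ab + a - b⁴ - b³ + b² + b → a - b⁴ + b³
  leading term a: subtract (-1)·f_1 from a - b⁴ + b³ → -b⁴ + b³ - b² - b - 1
  leading term b⁴: subtract (-b)·h_4 from -b⁴ + b³ - b² - b - 1 → b - 1
  leading term b: no divisor's leading term divides it; move b to the remainder.
  leading term 1: no divisor's leading term divides it; move -1 to the remainder.
  remainder b - 1 ≠ 0; add h_6 = b - 1 to the basis.

The other S-polynomials (S(f_1,h_4), S(f_2,h_4), S(f_3,h_4), S(f_1,h_5), S(f_2,h_5), S(f_3,h_5), S(h_4,h_5), S(f_1,h_6), S(f_2,h_6), S(f_3,h_6), S(h_4,h_6), S(h_5,h_6)) all reduce to 0 modulo the current basis, so we have a Gröbner basis.
Inter-reduce: drop elements whose leading term is divisible by another's, tail-reduce, and make monic.
Reduced Gröbner basis: {a, b - 1}.
Label its elements g_1 = a, g_2 = b - 1.

Reduce p = a modulo G:
  leading term a: subtract (1)·g_1 from a → 0
  normal form = 0.
Since the normal form is 0, p ∈ I.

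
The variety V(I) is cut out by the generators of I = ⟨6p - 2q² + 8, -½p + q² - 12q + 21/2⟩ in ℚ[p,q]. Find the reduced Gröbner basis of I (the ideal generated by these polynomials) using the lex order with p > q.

G = {p - 24/5q + 29/5, q² - 72/5q + 67/5}

f_1 = 6p - 2q² + 8, LT = p.
f_2 = -½p + q² - 12q + 21/2, LT = p.

S(f_1,f_2): lcm = p. S = 5/3q² - 24q + 67/3.
  reduce S modulo (f_1, f_2):
  remainder 5/3q² - 24q + 67/3 ≠ 0; add g_3 = 5/3q² - 24q + 67/3 to the basis.

The other S-polynomials (S(f_1,g_3), S(f_2,g_3)) all reduce to 0 modulo the current basis, so we have a Gröbner basis.
Inter-reduce: drop elements whose leading term is divisible by another's, tail-reduce, and make monic.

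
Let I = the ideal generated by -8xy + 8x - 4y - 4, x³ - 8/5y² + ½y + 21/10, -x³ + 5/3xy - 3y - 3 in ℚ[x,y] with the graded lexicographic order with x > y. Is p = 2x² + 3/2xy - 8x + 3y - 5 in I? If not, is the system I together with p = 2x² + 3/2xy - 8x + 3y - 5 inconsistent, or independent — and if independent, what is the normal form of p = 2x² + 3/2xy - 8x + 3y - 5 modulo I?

First compute the reduced Gröbner basis of I by Buchberger's algorithm.
f_1 = -8xy + 8x - 4y - 4, LT = xy.
f_2 = x³ - 8/5y² + ½y + 21/10, LT = x³.
f_3 = -x³ + 5/3xy - 3y - 3, LT = x³.

S(f_1,f_2): lcm = x³y. S = -x³ + ½x²y + 8/5y³ + ½x² - ½y² - 21/10y.
  leading term x³: subtract (-1)·f_2 from -x³ + ½x²y + 8/5y³ + ½x² - ½y² - 21/10y → ½x²y + 8/5y³ + ½x² - 21/10y² - 8/5y + 21/10
  leading term x²y: subtract (-1/16x)·f_1 from ½x²y + 8/5y³ + ½x² - 21/10y² - 8/5y + 21/10 → 8/5y³ + x² - ¼xy - 21/10y² - ¼x - 8/5y + 21/10
  leading term y³: no divisor's leading term divides it; move 8/5y³ to the remainder.
  leading term x²: no divisor's leading term divides it; move x² to the remainder.
  leading term xy: subtract (1/32)·f_1 from -¼xy - 21/10y² - ¼x - 8/5y + 21/10 → -21/10y² - ½x - 59/40y + 89/40
  leading term y²: no divisor's leading term divides it; move -21/10y² to the remainder.
  leading term x: no divisor's leading term divides it; move -½x to the remainder.
  leading term y: no divisor's leading term divides it; move -59/40y to the remainder.
  leading term 1: no divisor's leading term divides it; move 89/40 to the remainder.
  remainder 8/5y³ + x² - 21/10y² - ½x - 59/40y + 89/40 ≠ 0; add h_4 = 8/5y³ + x² - 21/10y² - ½x - 59/40y + 89/40 to the basis.

S(f_1,f_3): lcm = x³y. S = -x³ + ½x²y + 5/3xy² + ½x² - 3y² - 3y.
  leading term x³: subtract (-1)·f_2 from -x³ + ½x²y + 5/3xy² + ½x² - 3y² - 3y → ½x²y + 5/3xy² + ½x² - 23/5y² - 5/2y + 21/10
  leading term x²y: subtract (-1/16x)·f_1 from ½x²y + 5/3xy² + ½x² - 23/5y² - 5/2y + 21/10 → 5/3xy² + x² - ¼xy - 23/5y² - ¼x - 5/2y + 21/10
  leading term xy²: subtract (-5/24y)·f_1 from 5/3xy² + x² - ¼xy - 23/5y² - ¼x - 5/2y + 21/10 → x² + 17/12xy - 163/30y² - ¼x - 10/3y + 21/10
  leading term x²: no divisor's leading term divides it; move x² to the remainder.
  leading term xy: subtract (-17/96)·f_1 from 17/12xy - 163/30y² - ¼x - 10/3y + 21/10 → -163/30y² + 7/6x - 97/24y + 167/120
  leading term y²: no divisor's leading term divides it; move -163/30y² to the remainder.
  leading term x: no divisor's leading term divides it; move 7/6x to the remainder.
  leading term y: no divisor's leading term divides it; move -97/24y to the remainder.
  leading term 1: no divisor's leading term divides it; move 167/120 to the remainder.
  remainder x² - 163/30y² + 7/6x - 97/24y + 167/120 ≠ 0; add h_5 = x² - 163/30y² + 7/6x - 97/24y + 167/120 to the basis.

S(f_2,f_3): lcm = x³. S = 5/3xy - 8/5y² - 5/2y - 9/10.
  leading term xy: subtract (-5/24)·f_1 from 5/3xy - 8/5y² - 5/2y - 9/10 → -8/5y² + 5/3x - 10/3y - 26/15
  leading term y²: no divisor's leading term divides it; move -8/5y² to the remainder.
  leading term x: no divisor's leading term divides it; move 5/3x to the remainder.
  leading term y: no divisor's leading term divides it; move -10/3y to the remainder.
  leading term 1: no divisor's leading term divides it; move -26/15 to the remainder.
  remainder -8/5y² + 5/3x - 10/3y - 26/15 ≠ 0; add h_6 = -8/5y² + 5/3x - 10/3y - 26/15 to the basis.

S(f_1,h_5): lcm = x²y. S = 163/30y³ - x² - ⅔xy + 97/24y² + ½x - 167/120y.
  leading term y³: subtract (163/48)·h_4 from 163/30y³ - x² - ⅔xy + 97/24y² + ½x - 167/120y → -211/48x² - ⅔xy + 5363/480y² + 211/96x + 463/128y - 14507/1920
  leading term x²: subtract (-211/48)·h_5 from -211/48x² - ⅔xy + 5363/480y² + 211/96x + 463/128y - 14507/1920 → -⅔xy - 572/45y² + 1055/144x - 4075/288y - 2071/1440
  leading term xy: subtract (1/12)·f_1 from -⅔xy - 572/45y² + 1055/144x - 4075/288y - 2071/1440 → -572/45y² + 959/144x - 3979/288y - 1591/1440
  leading term y²: subtract (143/18)·h_6 from -572/45y² + 959/144x - 3979/288y - 1591/1440 → -2843/432x + 10943/864y + 10943/864
  leading term x: no divisor's leading term divides it; move -2843/432x to the remainder.
  leading term y: no divisor's leading term divides it; move 10943/864y to the remainder.
  leading term 1: no divisor's leading term divides it; move 10943/864 to the remainder.
  remainder -2843/432x + 10943/864y + 10943/864 ≠ 0; add h_7 = -2843/432x + 10943/864y + 10943/864 to the basis.

S(f_2,h_5): lcm = x³. S = 163/30xy² - 7/6x² + 97/24xy - 8/5y² - 167/120x + ½y + 21/10.
  leading term xy²: subtract (-163/240y)·f_1 from 163/30xy² - 7/6x² + 97/24xy - 8/5y² - 167/120x + ½y + 21/10 → -7/6x² + 379/40xy - 259/60y² - 167/120x - 133/60y + 21/10
  leading term x²: subtract (-7/6)·h_5 from -7/6x² + 379/40xy - 259/60y² - 167/120x - 133/60y + 21/10 → 379/40xy - 959/90y² - 11/360x - 4991/720y + 2681/720
  leading term xy: subtract (-379/320)·f_1 from 379/40xy - 959/90y² - 11/360x - 4991/720y + 2681/720 → -959/90y² + 85/9x - 4201/360y - 73/72
  leading term y²: subtract (959/144)·h_6 from -959/90y² + 85/9x - 4201/360y - 73/72 → -715/432x + 2843/270y + 2843/270
  leading term x: subtract (715/2843)·h_7 from -715/432x + 2843/270y + 2843/270 → 10022351/1364640y + 10022351/1364640
  leading term y: no divisor's leading term divides it; move 10022351/1364640y to the remainder.
  leading term 1: no divisor's leading term divides it; move 10022351/1364640 to the remainder.
  remainder 10022351/1364640y + 10022351/1364640 ≠ 0; add h_8 = 10022351/1364640y + 10022351/1364640 to the basis.

The other S-polynomials (S(f_1,h_4), S(f_2,h_4), S(f_3,h_4), S(f_3,h_5), S(h_4,h_5), S(f_1,h_6), S(f_2,h_6), S(f_3,h_6), S(h_4,h_6), S(h_5,h_6), S(f_1,h_7), S(f_2,h_7), S(f_3,h_7), S(h_4,h_7), S(h_5,h_7), S(h_6,h_7), S(f_1,h_8), S(f_2,h_8), S(f_3,h_8), S(h_4,h_8), S(h_5,h_8), S(h_6,h_8), S(h_7,h_8)) all reduce to 0 modulo the current basis, so we have a Gröbner basis.
Inter-reduce: drop elements whose leading term is divisible by another's, tail-reduce, and make monic.
Reduced Gröbner basis: {x, y + 1}.
Label its elements g_1 = x, g_2 = y + 1.

Reduce p = 2x² + 3/2xy - 8x + 3y - 5 modulo G:
  leading term x²: subtract (2x)·g_1 from 2x² + 3/2xy - 8x + 3y - 5 → 3/2xy - 8x + 3y - 5
  leading term xy: subtract (3/2y)·g_1 from 3/2xy - 8x + 3y - 5 → -8x + 3y - 5
  leading term x: subtract (-8)·g_1 from -8x + 3y - 5 → 3y - 5
  leading term y: subtract (3)·g_2 from 3y - 5 → -8
  leading term 1: no divisor's leading term divides it; move -8 to the remainder.
  normal form = -8.
The normal form is nonzero, so p ∉ I. Since p minus its normal form lies in I, I + (p) = I + (r) where r = -8; decide whether this ideal is the whole ring.
Here r = -8 is a nonzero constant, hence a unit: 1 ∈ I + (p), the Gröbner basis of I + (p) is {1}, and the enlarged system has no common solution — adjoining p is inconsistent.

Adjoining 2x² + 3/2xy - 8x + 3y - 5 makes the ideal the whole ring: the system is inconsistent.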